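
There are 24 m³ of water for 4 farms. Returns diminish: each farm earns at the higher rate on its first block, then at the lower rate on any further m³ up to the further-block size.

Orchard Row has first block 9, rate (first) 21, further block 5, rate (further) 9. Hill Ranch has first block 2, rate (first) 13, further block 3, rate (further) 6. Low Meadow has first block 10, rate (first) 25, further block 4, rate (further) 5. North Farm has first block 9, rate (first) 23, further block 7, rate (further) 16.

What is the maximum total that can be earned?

562

Rank every tier by rate: Low Meadow/tier1 25 > North Farm/tier1 23 > Orchard Row/tier1 21 > North Farm/tier2 16 > Hill Ranch/tier1 13 > Orchard Row/tier2 9 > Hill Ranch/tier2 6 > Low Meadow/tier2 5.
Fill Low Meadow tier1 block (10 at 25) → 14 left.
Fill North Farm tier1 block (9 at 23) → 5 left.
5 remain; put them into Orchard Row tier1 at 21.
Total = 25×10 + 23×9 + 21×5 = 562.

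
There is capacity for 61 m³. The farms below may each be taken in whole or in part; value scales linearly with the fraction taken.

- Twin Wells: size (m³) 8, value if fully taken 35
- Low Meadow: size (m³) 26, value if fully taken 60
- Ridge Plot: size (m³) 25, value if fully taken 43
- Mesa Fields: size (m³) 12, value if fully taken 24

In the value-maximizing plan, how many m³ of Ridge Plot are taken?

15

Best value per unit of size first: Twin Wells 35/8≈4.38, Low Meadow 60/26≈2.31, Mesa Fields 24/12≈2, Ridge Plot 43/25≈1.72.
Twin Wells: take in full, 8 m³ for value 35 ; 53 left.
Low Meadow: take in full, 26 m³ for value 60 ; 27 left.
All 12 m³ of Mesa Fields fit (value 24) ; 15 remain.
15 m³ left: a 15/25 share of Ridge Plot gives 43×15/25 = 25.8.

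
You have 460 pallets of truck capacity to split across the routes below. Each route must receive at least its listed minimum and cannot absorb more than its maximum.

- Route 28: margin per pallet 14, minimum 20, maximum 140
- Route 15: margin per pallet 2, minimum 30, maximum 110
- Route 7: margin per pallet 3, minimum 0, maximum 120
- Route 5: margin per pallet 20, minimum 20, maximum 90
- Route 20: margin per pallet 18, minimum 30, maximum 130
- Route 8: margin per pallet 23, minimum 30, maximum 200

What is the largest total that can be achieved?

Meeting every minimum uses 20+30+0+20+30+30 = 130 pallets, leaving 330.
Highest margin per pallet first: Route 8 23 > Route 5 20 > Route 20 18 > Route 28 14 > Route 7 3 > Route 15 2.
Route 8 takes 170 more to reach its cap of 200 — 160 left.
Route 5: +70 to 90 (cap) — 90 left.
Route 20 has room for 100 more but only 90 remain, so it gets 120.
Total = 14×20 + 2×30 + 20×90 + 18×120 + 23×200 = 8900.

8900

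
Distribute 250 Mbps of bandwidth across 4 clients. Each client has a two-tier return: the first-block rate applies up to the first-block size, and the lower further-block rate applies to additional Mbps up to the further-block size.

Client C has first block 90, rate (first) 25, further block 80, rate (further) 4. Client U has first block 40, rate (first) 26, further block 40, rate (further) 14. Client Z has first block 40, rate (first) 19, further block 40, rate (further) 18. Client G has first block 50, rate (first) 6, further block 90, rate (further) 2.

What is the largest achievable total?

5330

Treat each block as its own option and order by rate: Client U/first 26 > Client C/first 25 > Client Z/first 19 > Client Z/second 18 > Client U/second 14 > Client G/first 6 > Client C/second 4 > Client G/second 2.
Client U/first (26): +40 — 210 left.
Client C/first (25): +90 — 120 left.
Fill Client Z first block (40 at 19) — 80 left.
Client Z second at 18: fill all 40 — 40 left.
Client U second at 14: fill all 40 — 0 left.
Total = 26×40 + 25×90 + 19×40 + 18×40 + 14×40 = 5330.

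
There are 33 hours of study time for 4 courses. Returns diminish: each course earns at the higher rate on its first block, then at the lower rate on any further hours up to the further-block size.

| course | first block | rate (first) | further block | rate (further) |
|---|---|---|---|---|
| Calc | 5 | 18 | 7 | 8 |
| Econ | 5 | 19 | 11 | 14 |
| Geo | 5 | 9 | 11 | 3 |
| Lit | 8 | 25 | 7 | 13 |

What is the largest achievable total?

Order all 8 blocks by rate: Lit/T1 25 > Econ/T1 19 > Calc/T1 18 > Econ/T2 14 > Lit/T2 13 > Geo/T1 9 > Calc/T2 8 > Geo/T2 3.
Lit/T1 (25): +8 — 25 left.
Econ T1 at 19: fill all 5 — 20 left.
Fill Calc T1 block (5 at 18) — 15 left.
Fill Econ T2 block (11 at 14) — 4 left.
Lit T2 at 13: only 4 left, fill 4.
Total = 25×8 + 19×5 + 18×5 + 14×11 + 13×4 = 591.

591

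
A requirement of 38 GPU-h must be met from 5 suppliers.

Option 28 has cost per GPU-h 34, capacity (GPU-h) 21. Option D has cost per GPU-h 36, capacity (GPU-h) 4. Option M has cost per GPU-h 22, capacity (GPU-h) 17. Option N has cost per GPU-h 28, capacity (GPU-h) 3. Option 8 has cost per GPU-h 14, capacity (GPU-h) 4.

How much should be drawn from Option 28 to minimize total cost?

Use suppliers in increasing cost order.
Take 4 from Option 8 at 14 → need 34 more.
Take 17 from Option M at 22 → need 17 more.
Option N (28): use full 3 → 14 GPU-h to go.
Option 28 (34): take the remaining 14 → done.
Option D: unused.

14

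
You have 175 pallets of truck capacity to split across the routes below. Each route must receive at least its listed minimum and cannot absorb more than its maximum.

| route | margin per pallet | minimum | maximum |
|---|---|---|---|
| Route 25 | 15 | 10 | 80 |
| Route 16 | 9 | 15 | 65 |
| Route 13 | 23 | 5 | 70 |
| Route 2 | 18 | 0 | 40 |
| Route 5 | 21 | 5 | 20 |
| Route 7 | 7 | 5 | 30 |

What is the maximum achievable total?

Meeting every minimum uses 10+15+5+0+5+5 = 40 pallets, leaving 135.
Order the routes by margin per pallet: Route 13 23 > Route 5 21 > Route 2 18 > Route 25 15 > Route 16 9 > Route 7 7.
Route 13: +65 to 70 (cap) ; 70 left.
Route 5: +15 to 20 (cap) ; 55 left.
Give Route 2 40 more to hit its cap of 40 ; 15 left.
Only 15 left; Route 25 takes them to reach 25.
Total = 15×25 + 9×15 + 23×70 + 18×40 + 21×20 + 7×5 = 3295.

3295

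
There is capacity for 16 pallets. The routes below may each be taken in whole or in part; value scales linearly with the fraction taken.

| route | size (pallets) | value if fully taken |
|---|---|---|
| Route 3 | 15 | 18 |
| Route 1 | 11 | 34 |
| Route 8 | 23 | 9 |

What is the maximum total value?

Sort by value density: Route 1 34/11≈3.09, Route 3 18/15≈1.2, Route 8 9/23≈0.391.
All 11 pallets of Route 1 fit (value 34) → 5 remain.
Only 5 pallets remain; take 5/15 of Route 3 for value 18×5/15 = 6.
Total value = 40.

40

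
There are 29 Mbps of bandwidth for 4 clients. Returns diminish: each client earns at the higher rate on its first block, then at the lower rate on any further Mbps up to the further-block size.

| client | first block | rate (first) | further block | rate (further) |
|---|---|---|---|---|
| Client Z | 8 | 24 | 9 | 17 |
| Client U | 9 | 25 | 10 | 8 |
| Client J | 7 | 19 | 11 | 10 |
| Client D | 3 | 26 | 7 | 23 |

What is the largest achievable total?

694

Treat each block as its own option and order by rate: Client D/first 26 > Client U/first 25 > Client Z/first 24 > Client D/second 23 > Client J/first 19 > Client Z/second 17 > Client J/second 10 > Client U/second 8.
Client D/first (26): +3 — 26 left.
Client U/first (25): +9 — 17 left.
Fill Client Z first block (8 at 24) — 9 left.
Fill Client D second block (7 at 23) — 2 left.
Client J/first: +2 of 7 at 19; pool empty.
Total = 26×3 + 25×9 + 24×8 + 23×7 + 19×2 = 694.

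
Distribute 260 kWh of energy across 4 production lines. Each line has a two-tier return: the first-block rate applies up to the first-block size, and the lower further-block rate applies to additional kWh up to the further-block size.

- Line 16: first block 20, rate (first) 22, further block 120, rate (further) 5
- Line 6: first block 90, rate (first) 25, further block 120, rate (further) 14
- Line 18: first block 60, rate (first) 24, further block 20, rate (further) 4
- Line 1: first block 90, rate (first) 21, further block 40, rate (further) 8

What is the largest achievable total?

6020

Order all 8 blocks by rate: Line 6/tier1 25 > Line 18/tier1 24 > Line 16/tier1 22 > Line 1/tier1 21 > Line 6/tier2 14 > Line 1/tier2 8 > Line 16/tier2 5 > Line 18/tier2 4.
Fill Line 6 tier1 block (90 at 25) — 170 left.
Fill Line 18 tier1 block (60 at 24) — 110 left.
Line 16 tier1 at 22: fill all 20 — 90 left.
Line 1/tier1 (21): +90 — 0 left.
Total = 25×90 + 24×60 + 22×20 + 21×90 = 6020.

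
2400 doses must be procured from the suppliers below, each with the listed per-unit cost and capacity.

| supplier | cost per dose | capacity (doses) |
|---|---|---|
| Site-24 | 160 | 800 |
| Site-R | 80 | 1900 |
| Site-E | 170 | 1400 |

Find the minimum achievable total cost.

Cheapest first:
Site-R at 80: take all 1900 doses ; 500 still needed.
Site-24 (160): take the remaining 500 ; done.
Site-E: unused.
Cost = 1900×80 + 500×160 = 232000.

232000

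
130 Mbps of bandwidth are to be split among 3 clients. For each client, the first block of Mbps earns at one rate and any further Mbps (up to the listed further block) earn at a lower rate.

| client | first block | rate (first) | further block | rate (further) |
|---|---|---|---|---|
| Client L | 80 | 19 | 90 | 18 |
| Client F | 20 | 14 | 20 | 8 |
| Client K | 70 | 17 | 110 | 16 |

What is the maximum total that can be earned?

Treat each block as its own option and order by rate: Client L/first 19 > Client L/second 18 > Client K/first 17 > Client K/second 16 > Client F/first 14 > Client F/second 8.
Client L/first (19): +80 ; 50 left.
Client L/second: +50 of 90 at 18; pool empty.
Total = 19×80 + 18×50 = 2420.

2420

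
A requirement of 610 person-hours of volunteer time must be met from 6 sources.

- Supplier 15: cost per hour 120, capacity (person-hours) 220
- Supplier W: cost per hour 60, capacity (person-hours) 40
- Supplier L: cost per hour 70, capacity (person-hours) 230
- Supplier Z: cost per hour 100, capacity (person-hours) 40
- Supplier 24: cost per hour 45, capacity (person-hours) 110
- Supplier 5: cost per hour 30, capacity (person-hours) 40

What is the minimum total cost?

46650

Fill from the cheapest source first.
Supplier 5 at 30: take all 40 person-hours ; 570 still needed.
Supplier 24 (45): use full 110 ; 460 person-hours to go.
Take 40 from Supplier W at 60 ; need 420 more.
Take 230 from Supplier L at 70 ; need 190 more.
Supplier Z at 100: take all 40 person-hours ; 150 still needed.
Supplier 15 at 120: take 150 of its 220 ; requirement met.
Cost = 40×30 + 110×45 + 40×60 + 230×70 + 40×100 + 150×120 = 46650.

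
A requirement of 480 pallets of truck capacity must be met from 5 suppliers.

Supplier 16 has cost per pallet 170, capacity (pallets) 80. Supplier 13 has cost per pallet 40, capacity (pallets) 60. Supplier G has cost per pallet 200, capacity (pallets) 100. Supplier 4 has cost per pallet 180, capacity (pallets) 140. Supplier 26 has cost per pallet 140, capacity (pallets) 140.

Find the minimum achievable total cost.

72800

Cheapest first:
Supplier 13 (40): use full 60 — 420 pallets to go.
Supplier 26 (140): use full 140 — 280 pallets to go.
Supplier 16 at 170: take all 80 pallets — 200 still needed.
Supplier 4 (180): use full 140 — 60 pallets to go.
Supplier G (200): take the remaining 60 — done.
Cost = 60×40 + 140×140 + 80×170 + 140×180 + 60×200 = 72800.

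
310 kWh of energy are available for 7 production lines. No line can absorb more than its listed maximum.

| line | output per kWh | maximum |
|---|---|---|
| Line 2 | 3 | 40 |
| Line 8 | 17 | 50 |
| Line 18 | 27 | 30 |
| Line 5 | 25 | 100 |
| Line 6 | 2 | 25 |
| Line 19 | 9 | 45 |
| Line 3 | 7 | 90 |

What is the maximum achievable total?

Highest output per kWh first: Line 18 27 > Line 5 25 > Line 8 17 > Line 19 9 > Line 3 7 > Line 2 3 > Line 6 2.
Give Line 18 30 to hit its cap of 30 — 280 left.
Line 5 takes 100 to reach its cap of 100 — 180 left.
Give Line 8 50 to hit its cap of 50 — 130 left.
Give Line 19 45 to hit its cap of 45 — 85 left.
Line 3 has room for 90 but only 85 remain, so it gets 85.
Total = 17×50 + 27×30 + 25×100 + 9×45 + 7×85 = 5160.

5160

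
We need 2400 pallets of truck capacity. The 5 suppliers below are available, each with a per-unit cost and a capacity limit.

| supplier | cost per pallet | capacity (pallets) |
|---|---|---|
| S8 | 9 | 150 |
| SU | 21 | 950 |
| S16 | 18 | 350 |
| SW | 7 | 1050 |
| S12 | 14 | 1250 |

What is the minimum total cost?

25500

Use suppliers in increasing cost order.
SW (7): use full 1050 — 1350 pallets to go.
S8 at 9: take all 150 pallets — 1200 still needed.
Take 1200 from S12 at 14 to finish.
S16, SU: unused.
Cost = 1050×7 + 150×9 + 1200×14 = 25500.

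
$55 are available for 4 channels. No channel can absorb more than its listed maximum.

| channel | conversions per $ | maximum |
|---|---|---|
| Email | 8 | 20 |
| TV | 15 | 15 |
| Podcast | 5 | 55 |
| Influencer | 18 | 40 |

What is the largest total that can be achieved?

Highest conversions per $ first: Influencer 18 > TV 15 > Email 8 > Podcast 5.
Give Influencer 40 to hit its cap of 40 ; 15 left.
TV takes 15 to reach its cap of 15 ; 0 left.
Total = 15×15 + 18×40 = 945.

945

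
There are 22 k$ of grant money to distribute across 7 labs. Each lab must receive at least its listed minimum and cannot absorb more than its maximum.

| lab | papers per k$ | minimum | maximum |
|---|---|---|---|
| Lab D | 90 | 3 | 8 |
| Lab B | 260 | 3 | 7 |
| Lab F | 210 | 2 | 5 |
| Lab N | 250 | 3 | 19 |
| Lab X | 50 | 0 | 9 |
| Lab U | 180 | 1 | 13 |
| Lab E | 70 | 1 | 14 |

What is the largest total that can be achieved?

Meeting every minimum uses 3+3+2+3+0+1+1 = 13 k$, leaving 9.
Order the labs by papers per k$: Lab B 260 > Lab N 250 > Lab F 210 > Lab U 180 > Lab D 90 > Lab E 70 > Lab X 50.
Lab B: +4 to 7 (cap) → 5 left.
Lab N: +5 (room for 16) → 8. Pool exhausted.
Total = 90×3 + 260×7 + 210×2 + 250×8 + 180×1 + 70×1 = 4760.

4760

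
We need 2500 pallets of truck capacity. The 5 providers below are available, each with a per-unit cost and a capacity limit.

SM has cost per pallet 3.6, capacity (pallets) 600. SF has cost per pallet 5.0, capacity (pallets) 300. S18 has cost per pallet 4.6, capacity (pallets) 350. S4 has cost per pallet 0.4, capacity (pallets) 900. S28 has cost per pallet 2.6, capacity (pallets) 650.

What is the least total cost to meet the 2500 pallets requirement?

5820

Fill from the cheapest provider first.
S4 (0.4): use full 900 → 1600 pallets to go.
S28 at 2.6: take all 650 pallets → 950 still needed.
SM at 3.6: take all 600 pallets → 350 still needed.
S18 (4.6): use full 350 → 0 pallets to go.
SF: unused.
Cost = 900×0.4 + 650×2.6 + 600×3.6 + 350×4.6 = 5820.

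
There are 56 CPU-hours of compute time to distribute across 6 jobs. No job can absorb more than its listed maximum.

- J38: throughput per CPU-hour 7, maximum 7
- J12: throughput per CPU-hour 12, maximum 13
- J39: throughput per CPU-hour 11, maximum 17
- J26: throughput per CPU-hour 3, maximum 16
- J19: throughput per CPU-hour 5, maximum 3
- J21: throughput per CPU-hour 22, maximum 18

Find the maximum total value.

Highest throughput per CPU-hour first: J21 22 > J12 12 > J39 11 > J38 7 > J19 5 > J26 3.
Give J21 18 to hit its cap of 18 → 38 left.
Give J12 13 to hit its cap of 13 → 25 left.
J39: +17 to 17 (cap) → 8 left.
Give J38 7 to hit its cap of 7 → 1 left.
J19 has room for 3 but only 1 remain, so it gets 1.
Total = 7×7 + 12×13 + 11×17 + 5×1 + 22×18 = 793.

793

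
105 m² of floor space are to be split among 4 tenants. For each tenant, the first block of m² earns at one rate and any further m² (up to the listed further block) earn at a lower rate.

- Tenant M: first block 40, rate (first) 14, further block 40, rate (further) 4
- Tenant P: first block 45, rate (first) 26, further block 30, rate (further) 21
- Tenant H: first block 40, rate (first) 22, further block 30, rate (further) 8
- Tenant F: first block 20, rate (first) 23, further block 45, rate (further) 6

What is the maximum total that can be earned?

Rank every tier by rate: Tenant P/T1 26 > Tenant F/T1 23 > Tenant H/T1 22 > Tenant P/T2 21 > Tenant M/T1 14 > Tenant H/T2 8 > Tenant F/T2 6 > Tenant M/T2 4.
Tenant P T1 at 26: fill all 45 → 60 left.
Tenant F T1 at 23: fill all 20 → 40 left.
Fill Tenant H T1 block (40 at 22) → 0 left.
Total = 26×45 + 23×20 + 22×40 = 2510.

2510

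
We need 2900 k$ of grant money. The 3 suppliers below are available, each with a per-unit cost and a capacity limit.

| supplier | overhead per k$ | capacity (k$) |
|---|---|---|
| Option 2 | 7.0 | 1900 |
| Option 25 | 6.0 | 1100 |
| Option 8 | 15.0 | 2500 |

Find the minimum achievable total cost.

19200

Use suppliers in increasing cost order.
Option 25 at 6.0: take all 1100 k$ ; 1800 still needed.
Option 2 at 7.0: take 1800 of its 1900 ; requirement met.
Option 8: unused.
Cost = 1100×6.0 + 1800×7.0 = 19200.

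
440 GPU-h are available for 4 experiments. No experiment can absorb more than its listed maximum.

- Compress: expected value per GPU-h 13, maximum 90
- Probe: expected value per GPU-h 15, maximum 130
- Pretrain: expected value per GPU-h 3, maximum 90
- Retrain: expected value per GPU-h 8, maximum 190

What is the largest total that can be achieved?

4730

Rank by expected value per GPU-h: Probe 15 > Compress 13 > Retrain 8 > Pretrain 3.
Give Probe 130 to hit its cap of 130 — 310 left.
Give Compress 90 to hit its cap of 90 — 220 left.
Give Retrain 190 to hit its cap of 190 — 30 left.
Pretrain has room for 90 but only 30 remain, so it gets 30.
Total = 13×90 + 15×130 + 3×30 + 8×190 = 4730.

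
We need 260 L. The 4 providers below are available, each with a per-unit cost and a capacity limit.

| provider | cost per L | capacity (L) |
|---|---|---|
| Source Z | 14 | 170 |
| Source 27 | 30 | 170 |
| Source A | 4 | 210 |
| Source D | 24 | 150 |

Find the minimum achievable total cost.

Fill from the cheapest provider first.
Source A at 4: take all 210 L — 50 still needed.
Source Z at 14: take 50 of its 170 — requirement met.
Source D, Source 27: unused.
Cost = 210×4 + 50×14 = 1540.

1540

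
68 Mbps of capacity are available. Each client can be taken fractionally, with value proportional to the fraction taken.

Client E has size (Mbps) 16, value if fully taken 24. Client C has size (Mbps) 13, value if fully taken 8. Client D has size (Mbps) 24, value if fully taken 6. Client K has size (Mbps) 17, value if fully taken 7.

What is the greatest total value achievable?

44.5

Best value per unit of size first: Client E 24/16≈1.5, Client C 8/13≈0.615, Client K 7/17≈0.412, Client D 6/24≈0.25.
Client E: take in full, 16 Mbps for value 24 — 52 left.
Take all of Client C (13 Mbps, value 8) — 39 Mbps left.
All 17 Mbps of Client K fit (value 7) — 22 remain.
Fill the last 22 Mbps with part of Client D: 22/24 of it earns 5.5.
Total value = 44.5.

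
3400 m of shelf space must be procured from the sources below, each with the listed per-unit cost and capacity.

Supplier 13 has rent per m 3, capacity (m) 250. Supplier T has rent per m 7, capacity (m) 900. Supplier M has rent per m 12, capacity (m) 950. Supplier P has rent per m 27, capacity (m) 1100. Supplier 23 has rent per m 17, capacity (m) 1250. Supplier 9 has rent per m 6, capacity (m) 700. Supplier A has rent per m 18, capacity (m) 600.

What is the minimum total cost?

Fill from the cheapest source first.
Take 250 from Supplier 13 at 3 ; need 3150 more.
Take 700 from Supplier 9 at 6 ; need 2450 more.
Take 900 from Supplier T at 7 ; need 1550 more.
Supplier M at 12: take all 950 m ; 600 still needed.
Supplier 23 at 17: take 600 of its 1250 ; requirement met.
Supplier A, Supplier P: unused.
Cost = 250×3 + 700×6 + 900×7 + 950×12 + 600×17 = 32850.

32850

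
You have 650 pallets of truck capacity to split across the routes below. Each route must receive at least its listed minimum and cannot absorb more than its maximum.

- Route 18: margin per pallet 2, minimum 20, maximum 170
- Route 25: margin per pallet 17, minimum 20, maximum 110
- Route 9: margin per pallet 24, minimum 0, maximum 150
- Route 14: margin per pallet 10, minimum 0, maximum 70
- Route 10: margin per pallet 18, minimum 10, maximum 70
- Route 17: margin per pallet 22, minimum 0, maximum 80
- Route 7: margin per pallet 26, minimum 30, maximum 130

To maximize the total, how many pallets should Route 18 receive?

40

Meeting every minimum uses 20+20+0+0+10+0+30 = 80 pallets, leaving 570.
Highest margin per pallet first: Route 7 26 > Route 9 24 > Route 17 22 > Route 10 18 > Route 25 17 > Route 14 10 > Route 18 2.
Give Route 7 100 more to hit its cap of 130 ; 470 left.
Route 9 takes 150 more to reach its cap of 150 ; 320 left.
Give Route 17 80 more to hit its cap of 80 ; 240 left.
Route 10 takes 60 more to reach its cap of 70 ; 180 left.
Route 25 takes 90 more to reach its cap of 110 ; 90 left.
Route 14 takes 70 more to reach its cap of 70 ; 20 left.
Only 20 left; Route 18 takes them to reach 40.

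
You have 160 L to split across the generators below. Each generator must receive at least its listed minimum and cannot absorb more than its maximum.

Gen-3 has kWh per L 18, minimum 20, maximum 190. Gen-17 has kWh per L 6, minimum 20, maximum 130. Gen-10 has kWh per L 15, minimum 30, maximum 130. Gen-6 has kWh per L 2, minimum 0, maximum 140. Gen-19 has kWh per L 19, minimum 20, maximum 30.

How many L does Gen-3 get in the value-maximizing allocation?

Meeting every minimum uses 20+20+30+0+20 = 90 L, leaving 70.
Highest kWh per L first: Gen-19 19 > Gen-3 18 > Gen-10 15 > Gen-17 6 > Gen-6 2.
Gen-19 takes 10 more to reach its cap of 30 — 60 left.
Only 60 left; Gen-3 takes them to reach 80.

80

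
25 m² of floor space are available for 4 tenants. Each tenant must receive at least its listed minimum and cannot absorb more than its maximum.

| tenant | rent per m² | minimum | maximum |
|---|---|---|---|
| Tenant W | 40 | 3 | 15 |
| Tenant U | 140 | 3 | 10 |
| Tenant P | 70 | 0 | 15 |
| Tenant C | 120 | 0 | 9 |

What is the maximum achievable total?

Meeting every minimum uses 3+3+0+0 = 6 m², leaving 19.
Rank by rent per m²: Tenant U 140 > Tenant C 120 > Tenant P 70 > Tenant W 40.
Tenant U takes 7 more to reach its cap of 10 — 12 left.
Tenant C: +9 to 9 (cap) — 3 left.
Tenant P: +3 (room for 15) → 3. Pool exhausted.
Total = 40×3 + 140×10 + 70×3 + 120×9 = 2810.

2810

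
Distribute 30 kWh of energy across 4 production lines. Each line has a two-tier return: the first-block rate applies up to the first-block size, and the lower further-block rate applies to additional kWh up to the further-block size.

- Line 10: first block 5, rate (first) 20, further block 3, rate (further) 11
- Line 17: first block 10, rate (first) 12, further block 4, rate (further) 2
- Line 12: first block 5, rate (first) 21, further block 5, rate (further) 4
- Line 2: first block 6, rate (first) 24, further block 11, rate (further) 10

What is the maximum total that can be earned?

Rank every tier by rate: Line 2/first 24 > Line 12/first 21 > Line 10/first 20 > Line 17/first 12 > Line 10/second 11 > Line 2/second 10 > Line 12/second 4 > Line 17/second 2.
Line 2/first (24): +6 ; 24 left.
Fill Line 12 first block (5 at 21) ; 19 left.
Line 10 first at 20: fill all 5 ; 14 left.
Fill Line 17 first block (10 at 12) ; 4 left.
Fill Line 10 second block (3 at 11) ; 1 left.
Line 2/second: +1 of 11 at 10; pool empty.
Total = 24×6 + 21×5 + 20×5 + 12×10 + 11×3 + 10×1 = 512.

512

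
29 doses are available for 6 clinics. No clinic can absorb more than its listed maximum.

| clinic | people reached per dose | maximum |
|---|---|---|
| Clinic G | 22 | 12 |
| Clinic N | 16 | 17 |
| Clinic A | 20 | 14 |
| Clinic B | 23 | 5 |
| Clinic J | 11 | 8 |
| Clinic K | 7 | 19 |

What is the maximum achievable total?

619

Rank by people reached per dose: Clinic B 23 > Clinic G 22 > Clinic A 20 > Clinic N 16 > Clinic J 11 > Clinic K 7.
Give Clinic B 5 to hit its cap of 5 ; 24 left.
Clinic G takes 12 to reach its cap of 12 ; 12 left.
Only 12 left; Clinic A takes them to reach 12.
Total = 22×12 + 20×12 + 23×5 = 619.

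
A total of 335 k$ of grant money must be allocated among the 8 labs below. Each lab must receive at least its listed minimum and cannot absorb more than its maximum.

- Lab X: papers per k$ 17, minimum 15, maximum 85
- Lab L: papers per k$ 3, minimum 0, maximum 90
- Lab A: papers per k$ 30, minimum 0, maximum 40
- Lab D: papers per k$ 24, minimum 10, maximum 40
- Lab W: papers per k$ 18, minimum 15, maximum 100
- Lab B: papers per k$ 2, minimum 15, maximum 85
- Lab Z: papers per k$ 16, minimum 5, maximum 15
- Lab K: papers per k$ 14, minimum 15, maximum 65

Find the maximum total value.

Meeting every minimum uses 15+0+0+10+15+15+5+15 = 75 k$, leaving 260.
Order the labs by papers per k$: Lab A 30 > Lab D 24 > Lab W 18 > Lab X 17 > Lab Z 16 > Lab K 14 > Lab L 3 > Lab B 2.
Give Lab A 40 more to hit its cap of 40 ; 220 left.
Lab D: +30 to 40 (cap) ; 190 left.
Lab W takes 85 more to reach its cap of 100 ; 105 left.
Give Lab X 70 more to hit its cap of 85 ; 35 left.
Lab Z takes 10 more to reach its cap of 15 ; 25 left.
Lab K: +25 (room for 50) → 40. Pool exhausted.
Total = 17×85 + 30×40 + 24×40 + 18×100 + 2×15 + 16×15 + 14×40 = 6235.

6235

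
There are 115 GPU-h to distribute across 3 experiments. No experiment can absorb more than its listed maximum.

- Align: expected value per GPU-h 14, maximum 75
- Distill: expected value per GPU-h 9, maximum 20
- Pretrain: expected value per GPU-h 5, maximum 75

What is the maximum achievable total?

Rank by expected value per GPU-h: Align 14 > Distill 9 > Pretrain 5.
Align: +75 to 75 (cap) → 40 left.
Distill: +20 to 20 (cap) → 20 left.
Pretrain has room for 75 but only 20 remain, so it gets 20.
Total = 14×75 + 9×20 + 5×20 = 1330.

1330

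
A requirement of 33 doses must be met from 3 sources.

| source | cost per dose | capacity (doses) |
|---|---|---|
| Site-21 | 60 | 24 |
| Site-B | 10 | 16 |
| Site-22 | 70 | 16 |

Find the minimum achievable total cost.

1180

Use sources in increasing cost order.
Site-B (10): use full 16 ; 17 doses to go.
Take 17 from Site-21 at 60 to finish.
Site-22: unused.
Cost = 16×10 + 17×60 = 1180.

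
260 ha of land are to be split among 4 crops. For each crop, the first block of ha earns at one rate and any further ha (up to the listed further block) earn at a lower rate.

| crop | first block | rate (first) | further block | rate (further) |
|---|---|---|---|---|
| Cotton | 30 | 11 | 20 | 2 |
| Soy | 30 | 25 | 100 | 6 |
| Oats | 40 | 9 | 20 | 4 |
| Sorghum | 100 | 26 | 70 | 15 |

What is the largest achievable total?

5000

Order all 8 blocks by rate: Sorghum/T1 26 > Soy/T1 25 > Sorghum/T2 15 > Cotton/T1 11 > Oats/T1 9 > Soy/T2 6 > Oats/T2 4 > Cotton/T2 2.
Fill Sorghum T1 block (100 at 26) — 160 left.
Soy/T1 (25): +30 — 130 left.
Fill Sorghum T2 block (70 at 15) — 60 left.
Cotton T1 at 11: fill all 30 — 30 left.
Oats/T1: +30 of 40 at 9; pool empty.
Total = 26×100 + 25×30 + 15×70 + 11×30 + 9×30 = 5000.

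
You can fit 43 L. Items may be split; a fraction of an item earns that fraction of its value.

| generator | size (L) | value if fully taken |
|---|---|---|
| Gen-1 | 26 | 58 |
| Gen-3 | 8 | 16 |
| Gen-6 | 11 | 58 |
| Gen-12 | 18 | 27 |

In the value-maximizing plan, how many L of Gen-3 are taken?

Sort by value density: Gen-6 58/11≈5.27, Gen-1 58/26≈2.23, Gen-3 16/8≈2, Gen-12 27/18≈1.5.
Take all of Gen-6 (11 L, value 58) — 32 L left.
Take all of Gen-1 (26 L, value 58) — 6 L left.
Fill the last 6 L with part of Gen-3: 6/8 of it earns 12.

6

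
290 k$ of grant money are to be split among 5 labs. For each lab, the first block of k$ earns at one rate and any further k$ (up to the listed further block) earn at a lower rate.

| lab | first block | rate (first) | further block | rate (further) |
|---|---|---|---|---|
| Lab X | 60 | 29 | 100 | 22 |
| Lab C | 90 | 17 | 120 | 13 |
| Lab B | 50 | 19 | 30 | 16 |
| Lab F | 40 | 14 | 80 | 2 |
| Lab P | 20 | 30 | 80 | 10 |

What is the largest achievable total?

6510

Treat each block as its own option and order by rate: Lab P/T1 30 > Lab X/T1 29 > Lab X/T2 22 > Lab B/T1 19 > Lab C/T1 17 > Lab B/T2 16 > Lab F/T1 14 > Lab C/T2 13 > Lab P/T2 10 > Lab F/T2 2.
Lab P T1 at 30: fill all 20 ; 270 left.
Lab X T1 at 29: fill all 60 ; 210 left.
Lab X T2 at 22: fill all 100 ; 110 left.
Lab B/T1 (19): +50 ; 60 left.
Lab C T1 at 17: only 60 left, fill 60.
Total = 30×20 + 29×60 + 22×100 + 19×50 + 17×60 = 6510.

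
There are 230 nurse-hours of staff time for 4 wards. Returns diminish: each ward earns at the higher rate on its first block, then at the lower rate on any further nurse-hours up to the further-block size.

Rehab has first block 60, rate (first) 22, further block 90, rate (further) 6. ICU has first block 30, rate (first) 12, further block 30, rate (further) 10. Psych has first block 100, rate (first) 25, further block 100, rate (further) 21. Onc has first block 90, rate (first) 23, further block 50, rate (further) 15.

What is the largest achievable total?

5450

Order all 8 blocks by rate: Psych/first 25 > Onc/first 23 > Rehab/first 22 > Psych/second 21 > Onc/second 15 > ICU/first 12 > ICU/second 10 > Rehab/second 6.
Psych/first (25): +100 → 130 left.
Onc first at 23: fill all 90 → 40 left.
40 remain; put them into Rehab first at 22.
Total = 25×100 + 23×90 + 22×40 = 5450.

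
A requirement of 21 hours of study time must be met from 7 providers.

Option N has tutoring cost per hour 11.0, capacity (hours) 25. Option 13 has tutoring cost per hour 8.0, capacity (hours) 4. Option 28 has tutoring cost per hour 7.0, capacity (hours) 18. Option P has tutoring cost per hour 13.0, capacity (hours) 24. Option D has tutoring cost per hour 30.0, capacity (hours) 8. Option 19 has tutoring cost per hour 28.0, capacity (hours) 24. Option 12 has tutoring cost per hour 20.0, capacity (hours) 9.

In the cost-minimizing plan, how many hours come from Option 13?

3

Use providers in increasing cost order.
Option 28 (7.0): use full 18 → 3 hours to go.
Option 13 (8.0): take the remaining 3 → done.
Option N, Option P, Option 12, Option 19, Option D: unused.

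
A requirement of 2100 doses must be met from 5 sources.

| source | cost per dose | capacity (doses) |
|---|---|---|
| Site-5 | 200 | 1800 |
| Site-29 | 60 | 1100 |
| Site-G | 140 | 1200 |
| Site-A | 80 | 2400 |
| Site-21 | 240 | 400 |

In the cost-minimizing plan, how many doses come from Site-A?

1000

Cheapest first:
Take 1100 from Site-29 at 60 → need 1000 more.
Site-A at 80: take 1000 of its 2400 → requirement met.
Site-G, Site-5, Site-21: unused.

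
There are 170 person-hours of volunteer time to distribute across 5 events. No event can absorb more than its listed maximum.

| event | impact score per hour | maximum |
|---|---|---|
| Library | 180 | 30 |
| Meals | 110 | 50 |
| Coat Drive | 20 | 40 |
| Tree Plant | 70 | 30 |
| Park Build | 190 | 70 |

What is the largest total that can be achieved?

Rank by impact score per hour: Park Build 190 > Library 180 > Meals 110 > Tree Plant 70 > Coat Drive 20.
Park Build: +70 to 70 (cap) → 100 left.
Give Library 30 to hit its cap of 30 → 70 left.
Meals takes 50 to reach its cap of 50 → 20 left.
Tree Plant has room for 30 but only 20 remain, so it gets 20.
Total = 180×30 + 110×50 + 70×20 + 190×70 = 25600.

25600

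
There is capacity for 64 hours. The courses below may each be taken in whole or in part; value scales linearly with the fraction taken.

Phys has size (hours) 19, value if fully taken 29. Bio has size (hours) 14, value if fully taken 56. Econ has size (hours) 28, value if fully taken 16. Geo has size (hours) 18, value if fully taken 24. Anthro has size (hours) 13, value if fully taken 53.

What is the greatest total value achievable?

162

Best value per unit of size first: Anthro 53/13≈4.08, Bio 56/14≈4, Phys 29/19≈1.53, Geo 24/18≈1.33, Econ 16/28≈0.571.
Anthro: take in full, 13 hours for value 53 ; 51 left.
Take all of Bio (14 hours, value 56) ; 37 hours left.
Phys: take in full, 19 hours for value 29 ; 18 left.
Take all of Geo (18 hours, value 24) ; 0 hours left.
Total value = 162.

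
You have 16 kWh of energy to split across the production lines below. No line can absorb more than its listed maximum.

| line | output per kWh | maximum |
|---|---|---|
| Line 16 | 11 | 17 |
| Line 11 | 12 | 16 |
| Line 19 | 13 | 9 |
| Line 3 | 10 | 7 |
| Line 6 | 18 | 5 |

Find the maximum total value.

Highest output per kWh first: Line 6 18 > Line 19 13 > Line 11 12 > Line 16 11 > Line 3 10.
Give Line 6 5 to hit its cap of 5 — 11 left.
Line 19: +9 to 9 (cap) — 2 left.
Line 11 has room for 16 but only 2 remain, so it gets 2.
Total = 12×2 + 13×9 + 18×5 = 231.

231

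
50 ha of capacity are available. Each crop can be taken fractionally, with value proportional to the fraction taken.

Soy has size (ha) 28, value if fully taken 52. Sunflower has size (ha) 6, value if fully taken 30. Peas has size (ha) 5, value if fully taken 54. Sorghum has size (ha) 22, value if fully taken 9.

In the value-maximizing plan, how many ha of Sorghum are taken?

11

Sort by value density: Peas 54/5≈10.8, Sunflower 30/6≈5, Soy 52/28≈1.86, Sorghum 9/22≈0.409.
Peas: take in full, 5 ha for value 54 ; 45 left.
Sunflower: take in full, 6 ha for value 30 ; 39 left.
Soy: take in full, 28 ha for value 52 ; 11 left.
Fill the last 11 ha with part of Sorghum: 11/22 of it earns 4.5.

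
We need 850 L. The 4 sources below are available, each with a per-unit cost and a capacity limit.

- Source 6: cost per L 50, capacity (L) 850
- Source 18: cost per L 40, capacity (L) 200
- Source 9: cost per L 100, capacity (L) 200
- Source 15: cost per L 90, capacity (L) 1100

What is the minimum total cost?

Fill from the cheapest source first.
Source 18 at 40: take all 200 L — 650 still needed.
Source 6 (50): take the remaining 650 — done.
Source 15, Source 9: unused.
Cost = 200×40 + 650×50 = 40500.

40500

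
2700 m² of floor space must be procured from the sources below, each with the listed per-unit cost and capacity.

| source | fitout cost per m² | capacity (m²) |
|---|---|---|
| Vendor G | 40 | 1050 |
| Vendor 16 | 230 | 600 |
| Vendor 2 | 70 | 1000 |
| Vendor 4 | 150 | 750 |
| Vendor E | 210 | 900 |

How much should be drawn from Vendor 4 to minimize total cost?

650

Cheapest first:
Take 1050 from Vendor G at 40 → need 1650 more.
Take 1000 from Vendor 2 at 70 → need 650 more.
Take 650 from Vendor 4 at 150 to finish.
Vendor E, Vendor 16: unused.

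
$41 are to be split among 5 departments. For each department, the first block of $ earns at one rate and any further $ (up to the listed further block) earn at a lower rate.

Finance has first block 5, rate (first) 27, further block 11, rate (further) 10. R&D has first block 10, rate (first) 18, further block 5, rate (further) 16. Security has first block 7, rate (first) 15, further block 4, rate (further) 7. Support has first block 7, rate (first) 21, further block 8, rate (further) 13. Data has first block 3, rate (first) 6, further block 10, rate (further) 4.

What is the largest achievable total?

738

Order all 10 blocks by rate: Finance/T1 27 > Support/T1 21 > R&D/T1 18 > R&D/T2 16 > Security/T1 15 > Support/T2 13 > Finance/T2 10 > Security/T2 7 > Data/T1 6 > Data/T2 4.
Finance T1 at 27: fill all 5 ; 36 left.
Support/T1 (21): +7 ; 29 left.
R&D T1 at 18: fill all 10 ; 19 left.
R&D/T2 (16): +5 ; 14 left.
Security T1 at 15: fill all 7 ; 7 left.
Support T2 at 13: only 7 left, fill 7.
Total = 27×5 + 21×7 + 18×10 + 16×5 + 15×7 + 13×7 = 738.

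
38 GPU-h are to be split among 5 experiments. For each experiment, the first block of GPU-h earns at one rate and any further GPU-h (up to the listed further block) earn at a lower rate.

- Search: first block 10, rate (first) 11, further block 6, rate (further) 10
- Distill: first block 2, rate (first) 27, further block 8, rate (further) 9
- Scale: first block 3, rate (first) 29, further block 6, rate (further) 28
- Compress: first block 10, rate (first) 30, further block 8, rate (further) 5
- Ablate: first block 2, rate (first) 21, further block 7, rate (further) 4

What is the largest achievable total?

811

Order all 10 blocks by rate: Compress/T1 30 > Scale/T1 29 > Scale/T2 28 > Distill/T1 27 > Ablate/T1 21 > Search/T1 11 > Search/T2 10 > Distill/T2 9 > Compress/T2 5 > Ablate/T2 4.
Fill Compress T1 block (10 at 30) — 28 left.
Fill Scale T1 block (3 at 29) — 25 left.
Scale T2 at 28: fill all 6 — 19 left.
Distill/T1 (27): +2 — 17 left.
Fill Ablate T1 block (2 at 21) — 15 left.
Fill Search T1 block (10 at 11) — 5 left.
Search T2 at 10: only 5 left, fill 5.
Total = 30×10 + 29×3 + 28×6 + 27×2 + 21×2 + 11×10 + 10×5 = 811.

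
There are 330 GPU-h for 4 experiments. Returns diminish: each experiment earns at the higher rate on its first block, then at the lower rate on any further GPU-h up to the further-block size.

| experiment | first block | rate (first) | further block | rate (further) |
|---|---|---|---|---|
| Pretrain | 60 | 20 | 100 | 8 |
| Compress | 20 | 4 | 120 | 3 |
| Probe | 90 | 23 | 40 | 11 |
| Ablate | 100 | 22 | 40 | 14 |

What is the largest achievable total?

6470

Treat each block as its own option and order by rate: Probe/T1 23 > Ablate/T1 22 > Pretrain/T1 20 > Ablate/T2 14 > Probe/T2 11 > Pretrain/T2 8 > Compress/T1 4 > Compress/T2 3.
Probe/T1 (23): +90 — 240 left.
Ablate/T1 (22): +100 — 140 left.
Fill Pretrain T1 block (60 at 20) — 80 left.
Ablate/T2 (14): +40 — 40 left.
Probe T2 at 11: fill all 40 — 0 left.
Total = 23×90 + 22×100 + 20×60 + 14×40 + 11×40 = 6470.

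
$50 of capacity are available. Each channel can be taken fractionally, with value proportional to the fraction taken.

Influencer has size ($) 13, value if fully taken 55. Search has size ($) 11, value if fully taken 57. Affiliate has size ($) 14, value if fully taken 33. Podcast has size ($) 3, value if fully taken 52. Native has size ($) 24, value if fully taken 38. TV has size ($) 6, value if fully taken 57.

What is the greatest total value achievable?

258.75

Best value per unit of size first: Podcast 52/3≈17.3, TV 57/6≈9.5, Search 57/11≈5.18, Influencer 55/13≈4.23, Affiliate 33/14≈2.36, Native 38/24≈1.58.
Take all of Podcast (3 $, value 52) → 47 $ left.
Take all of TV (6 $, value 57) → 41 $ left.
Search: take in full, 11 $ for value 57 → 30 left.
Influencer: take in full, 13 $ for value 55 → 17 left.
Affiliate: take in full, 14 $ for value 33 → 3 left.
Only 3 $ remain; take 3/24 of Native for value 38×3/24 = 4.75.
Total value = 258.75.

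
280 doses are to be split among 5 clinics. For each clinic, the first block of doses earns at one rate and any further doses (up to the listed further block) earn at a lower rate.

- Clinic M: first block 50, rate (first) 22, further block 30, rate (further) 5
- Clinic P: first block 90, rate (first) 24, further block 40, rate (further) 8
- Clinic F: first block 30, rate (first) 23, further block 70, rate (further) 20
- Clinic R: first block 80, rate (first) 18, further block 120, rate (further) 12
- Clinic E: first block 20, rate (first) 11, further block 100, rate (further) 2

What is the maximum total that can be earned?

Rank every tier by rate: Clinic P/first 24 > Clinic F/first 23 > Clinic M/first 22 > Clinic F/second 20 > Clinic R/first 18 > Clinic R/second 12 > Clinic E/first 11 > Clinic P/second 8 > Clinic M/second 5 > Clinic E/second 2.
Clinic P/first (24): +90 ; 190 left.
Clinic F first at 23: fill all 30 ; 160 left.
Clinic M first at 22: fill all 50 ; 110 left.
Fill Clinic F second block (70 at 20) ; 40 left.
40 remain; put them into Clinic R first at 18.
Total = 24×90 + 23×30 + 22×50 + 20×70 + 18×40 = 6070.

6070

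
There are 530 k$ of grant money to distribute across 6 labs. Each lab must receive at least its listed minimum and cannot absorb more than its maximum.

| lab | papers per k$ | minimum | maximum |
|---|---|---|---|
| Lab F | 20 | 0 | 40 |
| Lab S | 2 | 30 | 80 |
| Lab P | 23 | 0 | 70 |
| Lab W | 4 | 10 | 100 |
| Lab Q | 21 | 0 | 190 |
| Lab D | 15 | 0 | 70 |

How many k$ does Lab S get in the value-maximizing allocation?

60

Meeting every minimum uses 0+30+0+10+0+0 = 40 k$, leaving 490.
Highest papers per k$ first: Lab P 23 > Lab Q 21 > Lab F 20 > Lab D 15 > Lab W 4 > Lab S 2.
Lab P takes 70 more to reach its cap of 70 — 420 left.
Lab Q takes 190 more to reach its cap of 190 — 230 left.
Lab F takes 40 more to reach its cap of 40 — 190 left.
Give Lab D 70 more to hit its cap of 70 — 120 left.
Give Lab W 90 more to hit its cap of 100 — 30 left.
Lab S: +30 (room for 50) → 60. Pool exhausted.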